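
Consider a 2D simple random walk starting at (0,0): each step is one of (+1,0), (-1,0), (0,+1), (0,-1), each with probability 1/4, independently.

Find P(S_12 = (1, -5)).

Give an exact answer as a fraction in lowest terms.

Let h be the number of horizontal steps (so 12-h are vertical). To end at (1,-5) need (h+1)/2 right-steps and ((12-h)-5)/2 up-steps.
Sum over h with 1 ≤ h ≤ 7, h ≡ 1 (mod 2), 12-h ≡ 1 (mod 2):
h=1: C(12,1)·C(1,1)·C(11,3) = 12·1·165 = 1980
h=3: C(12,3)·C(3,2)·C(9,2) = 220·3·36 = 23760
h=5: C(12,5)·C(5,3)·C(7,1) = 792·10·7 = 55440
h=7: C(12,7)·C(7,4)·C(5,0) = 792·35·1 = 27720
Total favorable: 108900
Total paths: 4^12 = 16777216
P = 108900/16777216 = 27225/4194304

Answer: 27225/4194304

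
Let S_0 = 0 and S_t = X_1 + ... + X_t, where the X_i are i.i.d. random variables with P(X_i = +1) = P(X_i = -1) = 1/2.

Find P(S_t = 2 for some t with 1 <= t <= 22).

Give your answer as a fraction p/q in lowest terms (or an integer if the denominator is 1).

Answer: 1421113/2097152

Derivation:
Count via complement. Let g(t,s) = #length-t paths at position s with S_1..S_t all ≠ 2.
g(t,s) = g(t-1,s-1) + g(t-1,s+1) for s ≠ 2; g(t,2) = 0.
t=0: g(0,0)=1
t=1: g(1,-1)=1 g(1,1)=1
t=2: g(2,-2)=1 g(2,0)=2
t=3: g(3,-3)=1 g(3,-1)=3 g(3,1)=2
t=4: g(4,-4)=1 g(4,-2)=4 g(4,0)=5
t=5: g(5,-5)=1 g(5,-3)=5 g(5,-1)=9 g(5,1)=5
t=6: g(6,-6)=1 g(6,-4)=6 g(6,-2)=14 g(6,0)=14
t=7: g(7,-7)=1 g(7,-5)=7 g(7,-3)=20 g(7,-1)=28 g(7,1)=14
t=8: g(8,-8)=1 g(8,-6)=8 g(8,-4)=27 g(8,-2)=48 g(8,0)=42
t=9: g(9,-9)=1 g(9,-7)=9 g(9,-5)=35 g(9,-3)=75 g(9,-1)=90 g(9,1)=42
t=10: g(10,-10)=1 g(10,-8)=10 g(10,-6)=44 g(10,-4)=110 g(10,-2)=165 g(10,0)=132
t=11: g(11,-11)=1 g(11,-9)=11 g(11,-7)=54 g(11,-5)=154 g(11,-3)=275 g(11,-1)=297 g(11,1)=132
t=12: g(12,-12)=1 g(12,-10)=12 g(12,-8)=65 g(12,-6)=208 g(12,-4)=429 g(12,-2)=572 g(12,0)=429
t=13: g(13,-13)=1 g(13,-11)=13 g(13,-9)=77 g(13,-7)=273 g(13,-5)=637 g(13,-3)=1001 g(13,-1)=1001 g(13,1)=429
t=14: g(14,-14)=1 g(14,-12)=14 g(14,-10)=90 g(14,-8)=350 g(14,-6)=910 g(14,-4)=1638 g(14,-2)=2002 g(14,0)=1430
t=15: g(15,-15)=1 g(15,-13)=15 g(15,-11)=104 g(15,-9)=440 g(15,-7)=1260 g(15,-5)=2548 g(15,-3)=3640 g(15,-1)=3432 g(15,1)=1430
t=16: g(16,-16)=1 g(16,-14)=16 g(16,-12)=119 g(16,-10)=544 g(16,-8)=1700 g(16,-6)=3808 g(16,-4)=6188 g(16,-2)=7072 g(16,0)=4862
t=17: g(17,-17)=1 g(17,-15)=17 g(17,-13)=135 g(17,-11)=663 g(17,-9)=2244 g(17,-7)=5508 g(17,-5)=9996 g(17,-3)=13260 g(17,-1)=11934 g(17,1)=4862
t=18: g(18,-18)=1 g(18,-16)=18 g(18,-14)=152 g(18,-12)=798 g(18,-10)=2907 g(18,-8)=7752 g(18,-6)=15504 g(18,-4)=23256 g(18,-2)=25194 g(18,0)=16796
t=19: g(19,-19)=1 g(19,-17)=19 g(19,-15)=170 g(19,-13)=950 g(19,-11)=3705 g(19,-9)=10659 g(19,-7)=23256 g(19,-5)=38760 g(19,-3)=48450 g(19,-1)=41990 g(19,1)=16796
t=20: g(20,-20)=1 g(20,-18)=20 g(20,-16)=189 g(20,-14)=1120 g(20,-12)=4655 g(20,-10)=14364 g(20,-8)=33915 g(20,-6)=62016 g(20,-4)=87210 g(20,-2)=90440 g(20,0)=58786
t=21: g(21,-21)=1 g(21,-19)=21 g(21,-17)=209 g(21,-15)=1309 g(21,-13)=5775 g(21,-11)=19019 g(21,-9)=48279 g(21,-7)=95931 g(21,-5)=149226 g(21,-3)=177650 g(21,-1)=149226 g(21,1)=58786
t=22: g(22,-22)=1 g(22,-20)=22 g(22,-18)=230 g(22,-16)=1518 g(22,-14)=7084 g(22,-12)=24794 g(22,-10)=67298 g(22,-8)=144210 g(22,-6)=245157 g(22,-4)=326876 g(22,-2)=326876 g(22,0)=208012
Paths never hitting 2: Σ_s g(22,s) = 1352078
Paths hitting 2: 2^22 - 1352078 = 2842226
P = 2842226/4194304 = 1421113/2097152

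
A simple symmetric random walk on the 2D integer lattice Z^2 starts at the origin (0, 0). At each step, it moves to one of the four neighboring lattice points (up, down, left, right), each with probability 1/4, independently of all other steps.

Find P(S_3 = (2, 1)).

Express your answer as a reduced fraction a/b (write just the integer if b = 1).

Let h be the number of horizontal steps (so 3-h are vertical). To end at (2,1) need (h+2)/2 right-steps and ((3-h)+1)/2 up-steps.
Sum over h with 2 ≤ h ≤ 2, h ≡ 0 (mod 2), 3-h ≡ 1 (mod 2):
h=2: C(3,2)·C(2,2)·C(1,1) = 3·1·1 = 3
Total favorable: 3
Total paths: 4^3 = 64
P = 3/64 = 3/64

Answer: 3/64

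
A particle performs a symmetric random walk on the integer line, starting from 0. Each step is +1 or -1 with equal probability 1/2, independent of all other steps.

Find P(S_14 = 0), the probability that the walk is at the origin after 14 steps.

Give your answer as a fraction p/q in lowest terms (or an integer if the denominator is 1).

Answer: 429/2048

Derivation:
To return to 0 after 14 steps: need exactly 7 steps of +1 and 7 of -1.
Favorable paths: C(14,7) = 3432
Total paths: 2^14 = 16384
P = 3432/16384 = 429/2048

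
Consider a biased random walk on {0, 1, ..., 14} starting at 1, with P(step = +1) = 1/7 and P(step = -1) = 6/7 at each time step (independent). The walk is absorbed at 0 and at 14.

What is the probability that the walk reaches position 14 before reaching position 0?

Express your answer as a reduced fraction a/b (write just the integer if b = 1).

Biased walk: p = 1/7, q = 6/7, r = q/p = 6
Gambler's ruin: P(hit 14 before 0 | start at 1) = (1 - r^a)/(1 - r^N)
r^1 = 6; r^14 = 78364164096
P = (1 - 6) / (1 - 78364164096) = -5 / -78364164095 = 1/15672832819

Answer: 1/15672832819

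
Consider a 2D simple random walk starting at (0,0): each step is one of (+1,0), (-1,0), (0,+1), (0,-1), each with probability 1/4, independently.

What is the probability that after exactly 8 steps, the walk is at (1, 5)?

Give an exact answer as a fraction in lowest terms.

Answer: 7/2048

Derivation:
Let h be the number of horizontal steps (so 8-h are vertical). To end at (1,5) need (h+1)/2 right-steps and ((8-h)+5)/2 up-steps.
Sum over h with 1 ≤ h ≤ 3, h ≡ 1 (mod 2), 8-h ≡ 1 (mod 2):
h=1: C(8,1)·C(1,1)·C(7,6) = 8·1·7 = 56
h=3: C(8,3)·C(3,2)·C(5,5) = 56·3·1 = 168
Total favorable: 224
Total paths: 4^8 = 65536
P = 224/65536 = 7/2048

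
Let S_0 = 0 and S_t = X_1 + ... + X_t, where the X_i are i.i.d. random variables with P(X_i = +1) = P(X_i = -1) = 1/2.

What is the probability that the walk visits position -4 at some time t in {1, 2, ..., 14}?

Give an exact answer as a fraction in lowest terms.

Count via complement. Let g(t,s) = #length-t paths at position s with S_1..S_t all ≠ -4.
g(t,s) = g(t-1,s-1) + g(t-1,s+1) for s ≠ -4; g(t,-4) = 0.
t=0: g(0,0)=1
t=1: g(1,-1)=1 g(1,1)=1
t=2: g(2,-2)=1 g(2,0)=2 g(2,2)=1
t=3: g(3,-3)=1 g(3,-1)=3 g(3,1)=3 g(3,3)=1
t=4: g(4,-2)=4 g(4,0)=6 g(4,2)=4 g(4,4)=1
t=5: g(5,-3)=4 g(5,-1)=10 g(5,1)=10 g(5,3)=5 g(5,5)=1
t=6: g(6,-2)=14 g(6,0)=20 g(6,2)=15 g(6,4)=6 g(6,6)=1
t=7: g(7,-3)=14 g(7,-1)=34 g(7,1)=35 g(7,3)=21 g(7,5)=7 g(7,7)=1
t=8: g(8,-2)=48 g(8,0)=69 g(8,2)=56 g(8,4)=28 g(8,6)=8 g(8,8)=1
t=9: g(9,-3)=48 g(9,-1)=117 g(9,1)=125 g(9,3)=84 g(9,5)=36 g(9,7)=9 g(9,9)=1
t=10: g(10,-2)=165 g(10,0)=242 g(10,2)=209 g(10,4)=120 g(10,6)=45 g(10,8)=10 g(10,10)=1
t=11: g(11,-3)=165 g(11,-1)=407 g(11,1)=451 g(11,3)=329 g(11,5)=165 g(11,7)=55 g(11,9)=11 g(11,11)=1
t=12: g(12,-2)=572 g(12,0)=858 g(12,2)=780 g(12,4)=494 g(12,6)=220 g(12,8)=66 g(12,10)=12 g(12,12)=1
t=13: g(13,-3)=572 g(13,-1)=1430 g(13,1)=1638 g(13,3)=1274 g(13,5)=714 g(13,7)=286 g(13,9)=78 g(13,11)=13 g(13,13)=1
t=14: g(14,-2)=2002 g(14,0)=3068 g(14,2)=2912 g(14,4)=1988 g(14,6)=1000 g(14,8)=364 g(14,10)=91 g(14,12)=14 g(14,14)=1
Paths never hitting -4: Σ_s g(14,s) = 11440
Paths hitting -4: 2^14 - 11440 = 4944
P = 4944/16384 = 309/1024

Answer: 309/1024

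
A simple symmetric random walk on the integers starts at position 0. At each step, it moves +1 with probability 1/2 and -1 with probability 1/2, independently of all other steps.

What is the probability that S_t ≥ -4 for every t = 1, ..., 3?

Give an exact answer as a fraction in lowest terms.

Let f(t,s) = #length-t paths at position s with S_1..S_t all ≥ -4.
f(t,s) = f(t-1,s-1) + f(t-1,s+1) for s ≥ -4; f(t,s) = 0 for s < -4.
t=0: f(0,0)=1
t=1: f(1,-1)=1 f(1,1)=1
t=2: f(2,-2)=1 f(2,0)=2 f(2,2)=1
t=3: f(3,-3)=1 f(3,-1)=3 f(3,1)=3 f(3,3)=1
Σ_s f(3,s) = 8
P = 8/8 = 1

Answer: 1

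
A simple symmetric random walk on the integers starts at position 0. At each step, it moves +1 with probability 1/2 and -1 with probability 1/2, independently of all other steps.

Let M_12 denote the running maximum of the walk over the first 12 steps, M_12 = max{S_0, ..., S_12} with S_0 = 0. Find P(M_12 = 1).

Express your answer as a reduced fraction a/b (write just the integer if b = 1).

Answer: 99/512

Derivation:
Let M_12 = max(S_0,...,S_12). Use the reflection principle: for j ≥ 1, #{paths with M_12 ≥ j} = #{S_12 ≥ j} + #{S_12 ≥ j+1}.
By reflection, #{M_12 ≥ 1} = #{S_12 ≥ 1} + #{S_12 ≥ 2} = 1586 + 1586 = 3172.
#{M_12 ≥ 2} = #{S_12 ≥ 2} + #{S_12 ≥ 3} = 1586 + 794 = 2380.
#{M_12 = 1} = 3172 - 2380 = 792.
P(M_12 = 1) = 792/4096 = 99/512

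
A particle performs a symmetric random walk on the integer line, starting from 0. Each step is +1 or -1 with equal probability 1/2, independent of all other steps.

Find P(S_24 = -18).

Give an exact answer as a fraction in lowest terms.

Answer: 253/2097152

Derivation:
To reach position -18 after 24 steps: need 3 steps of +1 and 21 of -1.
Favorable paths: C(24,3) = 2024
Total paths: 2^24 = 16777216
P = 2024/16777216 = 253/2097152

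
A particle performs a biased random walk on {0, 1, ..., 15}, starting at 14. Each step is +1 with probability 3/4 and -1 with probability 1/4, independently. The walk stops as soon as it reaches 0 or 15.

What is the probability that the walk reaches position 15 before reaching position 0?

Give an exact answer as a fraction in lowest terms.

Biased walk: p = 3/4, q = 1/4, r = q/p = 1/3
Gambler's ruin: P(hit 15 before 0 | start at 14) = (1 - r^a)/(1 - r^N)
r^14 = 1/4782969; r^15 = 1/14348907
P = (1 - 1/4782969) / (1 - 1/14348907) = 4782968/4782969 / 14348906/14348907 = 7174452/7174453

Answer: 7174452/7174453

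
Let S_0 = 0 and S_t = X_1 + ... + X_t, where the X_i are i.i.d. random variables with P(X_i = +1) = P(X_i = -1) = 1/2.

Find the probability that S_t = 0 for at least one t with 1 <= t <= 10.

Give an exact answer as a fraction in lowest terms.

Count via complement. Let g(t,s) = #length-t paths at position s with S_1..S_t all ≠ 0.
g(t,s) = g(t-1,s-1) + g(t-1,s+1) for s ≠ 0; g(t,0) = 0.
t=0: g(0,0)=1
t=1: g(1,-1)=1 g(1,1)=1
t=2: g(2,-2)=1 g(2,2)=1
t=3: g(3,-3)=1 g(3,-1)=1 g(3,1)=1 g(3,3)=1
t=4: g(4,-4)=1 g(4,-2)=2 g(4,2)=2 g(4,4)=1
t=5: g(5,-5)=1 g(5,-3)=3 g(5,-1)=2 g(5,1)=2 g(5,3)=3 g(5,5)=1
t=6: g(6,-6)=1 g(6,-4)=4 g(6,-2)=5 g(6,2)=5 g(6,4)=4 g(6,6)=1
t=7: g(7,-7)=1 g(7,-5)=5 g(7,-3)=9 g(7,-1)=5 g(7,1)=5 g(7,3)=9 g(7,5)=5 g(7,7)=1
t=8: g(8,-8)=1 g(8,-6)=6 g(8,-4)=14 g(8,-2)=14 g(8,2)=14 g(8,4)=14 g(8,6)=6 g(8,8)=1
t=9: g(9,-9)=1 g(9,-7)=7 g(9,-5)=20 g(9,-3)=28 g(9,-1)=14 g(9,1)=14 g(9,3)=28 g(9,5)=20 g(9,7)=7 g(9,9)=1
t=10: g(10,-10)=1 g(10,-8)=8 g(10,-6)=27 g(10,-4)=48 g(10,-2)=42 g(10,2)=42 g(10,4)=48 g(10,6)=27 g(10,8)=8 g(10,10)=1
Paths never hitting 0: Σ_s g(10,s) = 252
Paths hitting 0: 2^10 - 252 = 772
P = 772/1024 = 193/256

Answer: 193/256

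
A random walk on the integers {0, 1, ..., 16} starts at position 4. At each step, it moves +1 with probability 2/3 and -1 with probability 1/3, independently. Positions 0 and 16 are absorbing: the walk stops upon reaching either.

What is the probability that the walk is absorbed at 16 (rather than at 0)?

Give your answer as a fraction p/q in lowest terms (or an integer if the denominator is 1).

Answer: 4096/4369

Derivation:
Biased walk: p = 2/3, q = 1/3, r = q/p = 1/2
Gambler's ruin: P(hit 16 before 0 | start at 4) = (1 - r^a)/(1 - r^N)
r^4 = 1/16; r^16 = 1/65536
P = (1 - 1/16) / (1 - 1/65536) = 15/16 / 65535/65536 = 4096/4369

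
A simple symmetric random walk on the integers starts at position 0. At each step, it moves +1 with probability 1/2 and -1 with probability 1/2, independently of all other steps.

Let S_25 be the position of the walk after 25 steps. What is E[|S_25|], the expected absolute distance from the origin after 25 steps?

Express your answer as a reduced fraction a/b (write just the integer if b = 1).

Answer: 16900975/4194304

Derivation:
S_25 takes values m ≡ 1 (mod 2) with |m| ≤ 25; P(S_25=m) = C(25,(25+m)/2)/2^25.
Total paths: 2^25 = 33554432
Distribution: P(S=-25)=1/33554432, P(S=-23)=25/33554432, P(S=-21)=300/33554432, P(S=-19)=2300/33554432, P(S=-17)=12650/33554432, P(S=-15)=53130/33554432, P(S=-13)=177100/33554432, P(S=-11)=480700/33554432, P(S=-9)=1081575/33554432, P(S=-7)=2042975/33554432, P(S=-5)=3268760/33554432, P(S=-3)=4457400/33554432, P(S=-1)=5200300/33554432, P(S=1)=5200300/33554432, P(S=3)=4457400/33554432, P(S=5)=3268760/33554432, P(S=7)=2042975/33554432, P(S=9)=1081575/33554432, P(S=11)=480700/33554432, P(S=13)=177100/33554432, P(S=15)=53130/33554432, P(S=17)=12650/33554432, P(S=19)=2300/33554432, P(S=21)=300/33554432, P(S=23)=25/33554432, P(S=25)=1/33554432
E[|S_25|] = Σ_m |m|·P(S_25=m) = 135207800/33554432 = 16900975/4194304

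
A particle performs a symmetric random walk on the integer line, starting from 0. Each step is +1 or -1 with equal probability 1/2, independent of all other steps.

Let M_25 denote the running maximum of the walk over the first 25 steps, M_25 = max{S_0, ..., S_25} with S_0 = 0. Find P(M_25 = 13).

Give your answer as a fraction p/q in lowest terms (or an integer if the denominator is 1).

Let M_25 = max(S_0,...,S_25). Use the reflection principle: for j ≥ 1, #{paths with M_25 ≥ j} = #{S_25 ≥ j} + #{S_25 ≥ j+1}.
By reflection, #{M_25 ≥ 13} = #{S_25 ≥ 13} + #{S_25 ≥ 14} = 245506 + 68406 = 313912.
#{M_25 ≥ 14} = #{S_25 ≥ 14} + #{S_25 ≥ 15} = 68406 + 68406 = 136812.
#{M_25 = 13} = 313912 - 136812 = 177100.
P(M_25 = 13) = 177100/33554432 = 44275/8388608

Answer: 44275/8388608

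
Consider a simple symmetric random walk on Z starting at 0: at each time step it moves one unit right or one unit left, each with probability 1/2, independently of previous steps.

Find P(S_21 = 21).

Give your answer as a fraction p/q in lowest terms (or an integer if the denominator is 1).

Answer: 1/2097152

Derivation:
To reach position 21 after 21 steps: need 21 steps of +1 and 0 of -1.
Favorable paths: C(21,21) = 1
Total paths: 2^21 = 2097152
P = 1/2097152 = 1/2097152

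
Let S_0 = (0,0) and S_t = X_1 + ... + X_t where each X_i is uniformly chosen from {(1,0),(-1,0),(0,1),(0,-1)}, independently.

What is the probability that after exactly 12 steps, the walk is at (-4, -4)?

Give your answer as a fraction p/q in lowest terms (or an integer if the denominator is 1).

Let h be the number of horizontal steps (so 12-h are vertical). To end at (-4,-4) need (h-4)/2 right-steps and ((12-h)-4)/2 up-steps.
Sum over h with 4 ≤ h ≤ 8, h ≡ 0 (mod 2), 12-h ≡ 0 (mod 2):
h=4: C(12,4)·C(4,0)·C(8,2) = 495·1·28 = 13860
h=6: C(12,6)·C(6,1)·C(6,1) = 924·6·6 = 33264
h=8: C(12,8)·C(8,2)·C(4,0) = 495·28·1 = 13860
Total favorable: 60984
Total paths: 4^12 = 16777216
P = 60984/16777216 = 7623/2097152

Answer: 7623/2097152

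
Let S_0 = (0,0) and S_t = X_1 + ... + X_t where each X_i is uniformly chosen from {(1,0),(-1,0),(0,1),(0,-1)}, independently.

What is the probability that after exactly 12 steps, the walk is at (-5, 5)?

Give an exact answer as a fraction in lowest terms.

Let h be the number of horizontal steps (so 12-h are vertical). To end at (-5,5) need (h-5)/2 right-steps and ((12-h)+5)/2 up-steps.
Sum over h with 5 ≤ h ≤ 7, h ≡ 1 (mod 2), 12-h ≡ 1 (mod 2):
h=5: C(12,5)·C(5,0)·C(7,6) = 792·1·7 = 5544
h=7: C(12,7)·C(7,1)·C(5,5) = 792·7·1 = 5544
Total favorable: 11088
Total paths: 4^12 = 16777216
P = 11088/16777216 = 693/1048576

Answer: 693/1048576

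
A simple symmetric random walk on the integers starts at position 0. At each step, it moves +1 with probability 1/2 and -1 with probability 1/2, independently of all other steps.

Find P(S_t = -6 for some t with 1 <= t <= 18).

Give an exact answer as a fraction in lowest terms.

Answer: 10949/65536

Derivation:
Count via complement. Let g(t,s) = #length-t paths at position s with S_1..S_t all ≠ -6.
g(t,s) = g(t-1,s-1) + g(t-1,s+1) for s ≠ -6; g(t,-6) = 0.
t=0: g(0,0)=1
t=1: g(1,-1)=1 g(1,1)=1
t=2: g(2,-2)=1 g(2,0)=2 g(2,2)=1
t=3: g(3,-3)=1 g(3,-1)=3 g(3,1)=3 g(3,3)=1
t=4: g(4,-4)=1 g(4,-2)=4 g(4,0)=6 g(4,2)=4 g(4,4)=1
t=5: g(5,-5)=1 g(5,-3)=5 g(5,-1)=10 g(5,1)=10 g(5,3)=5 g(5,5)=1
t=6: g(6,-4)=6 g(6,-2)=15 g(6,0)=20 g(6,2)=15 g(6,4)=6 g(6,6)=1
t=7: g(7,-5)=6 g(7,-3)=21 g(7,-1)=35 g(7,1)=35 g(7,3)=21 g(7,5)=7 g(7,7)=1
t=8: g(8,-4)=27 g(8,-2)=56 g(8,0)=70 g(8,2)=56 g(8,4)=28 g(8,6)=8 g(8,8)=1
t=9: g(9,-5)=27 g(9,-3)=83 g(9,-1)=126 g(9,1)=126 g(9,3)=84 g(9,5)=36 g(9,7)=9 g(9,9)=1
t=10: g(10,-4)=110 g(10,-2)=209 g(10,0)=252 g(10,2)=210 g(10,4)=120 g(10,6)=45 g(10,8)=10 g(10,10)=1
t=11: g(11,-5)=110 g(11,-3)=319 g(11,-1)=461 g(11,1)=462 g(11,3)=330 g(11,5)=165 g(11,7)=55 g(11,9)=11 g(11,11)=1
t=12: g(12,-4)=429 g(12,-2)=780 g(12,0)=923 g(12,2)=792 g(12,4)=495 g(12,6)=220 g(12,8)=66 g(12,10)=12 g(12,12)=1
t=13: g(13,-5)=429 g(13,-3)=1209 g(13,-1)=1703 g(13,1)=1715 g(13,3)=1287 g(13,5)=715 g(13,7)=286 g(13,9)=78 g(13,11)=13 g(13,13)=1
t=14: g(14,-4)=1638 g(14,-2)=2912 g(14,0)=3418 g(14,2)=3002 g(14,4)=2002 g(14,6)=1001 g(14,8)=364 g(14,10)=91 g(14,12)=14 g(14,14)=1
t=15: g(15,-5)=1638 g(15,-3)=4550 g(15,-1)=6330 g(15,1)=6420 g(15,3)=5004 g(15,5)=3003 g(15,7)=1365 g(15,9)=455 g(15,11)=105 g(15,13)=15 g(15,15)=1
t=16: g(16,-4)=6188 g(16,-2)=10880 g(16,0)=12750 g(16,2)=11424 g(16,4)=8007 g(16,6)=4368 g(16,8)=1820 g(16,10)=560 g(16,12)=120 g(16,14)=16 g(16,16)=1
t=17: g(17,-5)=6188 g(17,-3)=17068 g(17,-1)=23630 g(17,1)=24174 g(17,3)=19431 g(17,5)=12375 g(17,7)=6188 g(17,9)=2380 g(17,11)=680 g(17,13)=136 g(17,15)=17 g(17,17)=1
t=18: g(18,-4)=23256 g(18,-2)=40698 g(18,0)=47804 g(18,2)=43605 g(18,4)=31806 g(18,6)=18563 g(18,8)=8568 g(18,10)=3060 g(18,12)=816 g(18,14)=153 g(18,16)=18 g(18,18)=1
Paths never hitting -6: Σ_s g(18,s) = 218348
Paths hitting -6: 2^18 - 218348 = 43796
P = 43796/262144 = 10949/65536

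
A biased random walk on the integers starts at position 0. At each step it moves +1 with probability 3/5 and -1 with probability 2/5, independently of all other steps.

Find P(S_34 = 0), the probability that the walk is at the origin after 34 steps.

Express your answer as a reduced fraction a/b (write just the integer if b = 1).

To be at 0 after 34 steps: need exactly 17 steps of +1 and 17 of -1.
Number of such sequences: C(34,17) = 2333606220
Each has probability (3/5)^17 · (2/5)^17 = 16926659444736/582076609134674072265625
P = 2333606220 · 16926659444736/582076609134674072265625 = 7900031552811535171584/116415321826934814453125

Answer: 7900031552811535171584/116415321826934814453125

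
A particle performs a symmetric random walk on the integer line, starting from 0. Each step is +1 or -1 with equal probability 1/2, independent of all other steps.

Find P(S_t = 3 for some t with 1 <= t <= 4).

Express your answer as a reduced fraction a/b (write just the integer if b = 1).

Answer: 1/8

Derivation:
Count via complement. Let g(t,s) = #length-t paths at position s with S_1..S_t all ≠ 3.
g(t,s) = g(t-1,s-1) + g(t-1,s+1) for s ≠ 3; g(t,3) = 0.
t=0: g(0,0)=1
t=1: g(1,-1)=1 g(1,1)=1
t=2: g(2,-2)=1 g(2,0)=2 g(2,2)=1
t=3: g(3,-3)=1 g(3,-1)=3 g(3,1)=3
t=4: g(4,-4)=1 g(4,-2)=4 g(4,0)=6 g(4,2)=3
Paths never hitting 3: Σ_s g(4,s) = 14
Paths hitting 3: 2^4 - 14 = 2
P = 2/16 = 1/8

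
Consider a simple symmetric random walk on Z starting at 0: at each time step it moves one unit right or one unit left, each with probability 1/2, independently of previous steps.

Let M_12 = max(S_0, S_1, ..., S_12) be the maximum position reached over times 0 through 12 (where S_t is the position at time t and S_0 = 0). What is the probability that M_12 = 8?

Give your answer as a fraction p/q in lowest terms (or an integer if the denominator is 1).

Answer: 33/2048

Derivation:
Let M_12 = max(S_0,...,S_12). Use the reflection principle: for j ≥ 1, #{paths with M_12 ≥ j} = #{S_12 ≥ j} + #{S_12 ≥ j+1}.
By reflection, #{M_12 ≥ 8} = #{S_12 ≥ 8} + #{S_12 ≥ 9} = 79 + 13 = 92.
#{M_12 ≥ 9} = #{S_12 ≥ 9} + #{S_12 ≥ 10} = 13 + 13 = 26.
#{M_12 = 8} = 92 - 26 = 66.
P(M_12 = 8) = 66/4096 = 33/2048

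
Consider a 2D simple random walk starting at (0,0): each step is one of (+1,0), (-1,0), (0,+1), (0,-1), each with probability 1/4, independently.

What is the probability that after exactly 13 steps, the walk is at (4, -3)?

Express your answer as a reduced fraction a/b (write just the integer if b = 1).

Answer: 61347/8388608

Derivation:
Let h be the number of horizontal steps (so 13-h are vertical). To end at (4,-3) need (h+4)/2 right-steps and ((13-h)-3)/2 up-steps.
Sum over h with 4 ≤ h ≤ 10, h ≡ 0 (mod 2), 13-h ≡ 1 (mod 2):
h=4: C(13,4)·C(4,4)·C(9,3) = 715·1·84 = 60060
h=6: C(13,6)·C(6,5)·C(7,2) = 1716·6·21 = 216216
h=8: C(13,8)·C(8,6)·C(5,1) = 1287·28·5 = 180180
h=10: C(13,10)·C(10,7)·C(3,0) = 286·120·1 = 34320
Total favorable: 490776
Total paths: 4^13 = 67108864
P = 490776/67108864 = 61347/8388608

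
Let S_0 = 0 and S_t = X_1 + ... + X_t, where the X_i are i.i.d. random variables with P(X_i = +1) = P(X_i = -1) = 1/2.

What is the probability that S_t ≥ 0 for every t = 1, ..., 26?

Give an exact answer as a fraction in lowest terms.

Let f(t,s) = #length-t paths at position s with S_1..S_t all ≥ 0.
f(t,s) = f(t-1,s-1) + f(t-1,s+1) for s ≥ 0; f(t,s) = 0 for s < 0.
t=0: f(0,0)=1
t=1: f(1,1)=1
t=2: f(2,0)=1 f(2,2)=1
t=3: f(3,1)=2 f(3,3)=1
t=4: f(4,0)=2 f(4,2)=3 f(4,4)=1
t=5: f(5,1)=5 f(5,3)=4 f(5,5)=1
t=6: f(6,0)=5 f(6,2)=9 f(6,4)=5 f(6,6)=1
t=7: f(7,1)=14 f(7,3)=14 f(7,5)=6 f(7,7)=1
t=8: f(8,0)=14 f(8,2)=28 f(8,4)=20 f(8,6)=7 f(8,8)=1
t=9: f(9,1)=42 f(9,3)=48 f(9,5)=27 f(9,7)=8 f(9,9)=1
t=10: f(10,0)=42 f(10,2)=90 f(10,4)=75 f(10,6)=35 f(10,8)=9 f(10,10)=1
t=11: f(11,1)=132 f(11,3)=165 f(11,5)=110 f(11,7)=44 f(11,9)=10 f(11,11)=1
t=12: f(12,0)=132 f(12,2)=297 f(12,4)=275 f(12,6)=154 f(12,8)=54 f(12,10)=11 f(12,12)=1
t=13: f(13,1)=429 f(13,3)=572 f(13,5)=429 f(13,7)=208 f(13,9)=65 f(13,11)=12 f(13,13)=1
t=14: f(14,0)=429 f(14,2)=1001 f(14,4)=1001 f(14,6)=637 f(14,8)=273 f(14,10)=77 f(14,12)=13 f(14,14)=1
t=15: f(15,1)=1430 f(15,3)=2002 f(15,5)=1638 f(15,7)=910 f(15,9)=350 f(15,11)=90 f(15,13)=14 f(15,15)=1
t=16: f(16,0)=1430 f(16,2)=3432 f(16,4)=3640 f(16,6)=2548 f(16,8)=1260 f(16,10)=440 f(16,12)=104 f(16,14)=15 f(16,16)=1
t=17: f(17,1)=4862 f(17,3)=7072 f(17,5)=6188 f(17,7)=3808 f(17,9)=1700 f(17,11)=544 f(17,13)=119 f(17,15)=16 f(17,17)=1
t=18: f(18,0)=4862 f(18,2)=11934 f(18,4)=13260 f(18,6)=9996 f(18,8)=5508 f(18,10)=2244 f(18,12)=663 f(18,14)=135 f(18,16)=17 f(18,18)=1
t=19: f(19,1)=16796 f(19,3)=25194 f(19,5)=23256 f(19,7)=15504 f(19,9)=7752 f(19,11)=2907 f(19,13)=798 f(19,15)=152 f(19,17)=18 f(19,19)=1
t=20: f(20,0)=16796 f(20,2)=41990 f(20,4)=48450 f(20,6)=38760 f(20,8)=23256 f(20,10)=10659 f(20,12)=3705 f(20,14)=950 f(20,16)=170 f(20,18)=19 f(20,20)=1
t=21: f(21,1)=58786 f(21,3)=90440 f(21,5)=87210 f(21,7)=62016 f(21,9)=33915 f(21,11)=14364 f(21,13)=4655 f(21,15)=1120 f(21,17)=189 f(21,19)=20 f(21,21)=1
t=22: f(22,0)=58786 f(22,2)=149226 f(22,4)=177650 f(22,6)=149226 f(22,8)=95931 f(22,10)=48279 f(22,12)=19019 f(22,14)=5775 f(22,16)=1309 f(22,18)=209 f(22,20)=21 f(22,22)=1
t=23: f(23,1)=208012 f(23,3)=326876 f(23,5)=326876 f(23,7)=245157 f(23,9)=144210 f(23,11)=67298 f(23,13)=24794 f(23,15)=7084 f(23,17)=1518 f(23,19)=230 f(23,21)=22 f(23,23)=1
t=24: f(24,0)=208012 f(24,2)=534888 f(24,4)=653752 f(24,6)=572033 f(24,8)=389367 f(24,10)=211508 f(24,12)=92092 f(24,14)=31878 f(24,16)=8602 f(24,18)=1748 f(24,20)=252 f(24,22)=23 f(24,24)=1
t=25: f(25,1)=742900 f(25,3)=1188640 f(25,5)=1225785 f(25,7)=961400 f(25,9)=600875 f(25,11)=303600 f(25,13)=123970 f(25,15)=40480 f(25,17)=10350 f(25,19)=2000 f(25,21)=275 f(25,23)=24 f(25,25)=1
t=26: f(26,0)=742900 f(26,2)=1931540 f(26,4)=2414425 f(26,6)=2187185 f(26,8)=1562275 f(26,10)=904475 f(26,12)=427570 f(26,14)=164450 f(26,16)=50830 f(26,18)=12350 f(26,20)=2275 f(26,22)=299 f(26,24)=25 f(26,26)=1
Σ_s f(26,s) = 10400600
P = 10400600/67108864 = 1300075/8388608

Answer: 1300075/8388608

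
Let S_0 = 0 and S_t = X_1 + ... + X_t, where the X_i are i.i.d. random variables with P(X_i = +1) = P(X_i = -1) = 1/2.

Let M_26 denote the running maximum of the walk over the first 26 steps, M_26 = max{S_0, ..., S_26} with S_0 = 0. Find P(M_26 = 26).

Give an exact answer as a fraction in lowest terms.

Let M_26 = max(S_0,...,S_26). Use the reflection principle: for j ≥ 1, #{paths with M_26 ≥ j} = #{S_26 ≥ j} + #{S_26 ≥ j+1}.
By reflection, #{M_26 ≥ 26} = #{S_26 ≥ 26} + #{S_26 ≥ 27} = 1 + 0 = 1.
#{M_26 ≥ 27} = #{S_26 ≥ 27} + #{S_26 ≥ 28} = 0 + 0 = 0.
#{M_26 = 26} = 1 - 0 = 1.
P(M_26 = 26) = 1/67108864 = 1/67108864

Answer: 1/67108864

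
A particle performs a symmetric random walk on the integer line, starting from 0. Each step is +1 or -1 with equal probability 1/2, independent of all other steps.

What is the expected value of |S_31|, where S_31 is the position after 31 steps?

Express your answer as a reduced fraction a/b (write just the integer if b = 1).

Answer: 300540195/67108864

Derivation:
S_31 takes values m ≡ 1 (mod 2) with |m| ≤ 31; P(S_31=m) = C(31,(31+m)/2)/2^31.
Total paths: 2^31 = 2147483648
Distribution: P(S=-31)=1/2147483648, P(S=-29)=31/2147483648, P(S=-27)=465/2147483648, P(S=-25)=4495/2147483648, P(S=-23)=31465/2147483648, P(S=-21)=169911/2147483648, P(S=-19)=736281/2147483648, P(S=-17)=2629575/2147483648, P(S=-15)=7888725/2147483648, P(S=-13)=20160075/2147483648, P(S=-11)=44352165/2147483648, P(S=-9)=84672315/2147483648, P(S=-7)=141120525/2147483648, P(S=-5)=206253075/2147483648, P(S=-3)=265182525/2147483648, P(S=-1)=300540195/2147483648, P(S=1)=300540195/2147483648, P(S=3)=265182525/2147483648, P(S=5)=206253075/2147483648, P(S=7)=141120525/2147483648, P(S=9)=84672315/2147483648, P(S=11)=44352165/2147483648, P(S=13)=20160075/2147483648, P(S=15)=7888725/2147483648, P(S=17)=2629575/2147483648, P(S=19)=736281/2147483648, P(S=21)=169911/2147483648, P(S=23)=31465/2147483648, P(S=25)=4495/2147483648, P(S=27)=465/2147483648, P(S=29)=31/2147483648, P(S=31)=1/2147483648
E[|S_31|] = Σ_m |m|·P(S_31=m) = 9617286240/2147483648 = 300540195/67108864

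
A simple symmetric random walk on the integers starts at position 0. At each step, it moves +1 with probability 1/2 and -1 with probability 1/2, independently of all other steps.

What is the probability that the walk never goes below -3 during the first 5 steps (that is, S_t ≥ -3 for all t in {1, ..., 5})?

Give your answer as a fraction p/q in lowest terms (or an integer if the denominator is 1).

Let f(t,s) = #length-t paths at position s with S_1..S_t all ≥ -3.
f(t,s) = f(t-1,s-1) + f(t-1,s+1) for s ≥ -3; f(t,s) = 0 for s < -3.
t=0: f(0,0)=1
t=1: f(1,-1)=1 f(1,1)=1
t=2: f(2,-2)=1 f(2,0)=2 f(2,2)=1
t=3: f(3,-3)=1 f(3,-1)=3 f(3,1)=3 f(3,3)=1
t=4: f(4,-2)=4 f(4,0)=6 f(4,2)=4 f(4,4)=1
t=5: f(5,-3)=4 f(5,-1)=10 f(5,1)=10 f(5,3)=5 f(5,5)=1
Σ_s f(5,s) = 30
P = 30/32 = 15/16

Answer: 15/16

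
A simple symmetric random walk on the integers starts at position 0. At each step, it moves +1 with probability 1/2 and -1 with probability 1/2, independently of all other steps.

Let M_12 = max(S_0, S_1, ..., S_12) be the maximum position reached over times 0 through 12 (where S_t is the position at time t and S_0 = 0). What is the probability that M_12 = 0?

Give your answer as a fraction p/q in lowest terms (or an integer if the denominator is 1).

Let M_12 = max(S_0,...,S_12). Use the reflection principle: for j ≥ 1, #{paths with M_12 ≥ j} = #{S_12 ≥ j} + #{S_12 ≥ j+1}.
P(M_12 ≥ 0) = 1 since S_0 = 0, so #{M_12 ≥ 0} = 4096.
#{M_12 ≥ 1} = #{S_12 ≥ 1} + #{S_12 ≥ 2} = 1586 + 1586 = 3172.
#{M_12 = 0} = 4096 - 3172 = 924.
P(M_12 = 0) = 924/4096 = 231/1024

Answer: 231/1024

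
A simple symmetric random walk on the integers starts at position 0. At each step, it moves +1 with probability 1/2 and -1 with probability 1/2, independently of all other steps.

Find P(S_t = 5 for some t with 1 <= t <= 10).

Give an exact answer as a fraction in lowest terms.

Answer: 7/64

Derivation:
Count via complement. Let g(t,s) = #length-t paths at position s with S_1..S_t all ≠ 5.
g(t,s) = g(t-1,s-1) + g(t-1,s+1) for s ≠ 5; g(t,5) = 0.
t=0: g(0,0)=1
t=1: g(1,-1)=1 g(1,1)=1
t=2: g(2,-2)=1 g(2,0)=2 g(2,2)=1
t=3: g(3,-3)=1 g(3,-1)=3 g(3,1)=3 g(3,3)=1
t=4: g(4,-4)=1 g(4,-2)=4 g(4,0)=6 g(4,2)=4 g(4,4)=1
t=5: g(5,-5)=1 g(5,-3)=5 g(5,-1)=10 g(5,1)=10 g(5,3)=5
t=6: g(6,-6)=1 g(6,-4)=6 g(6,-2)=15 g(6,0)=20 g(6,2)=15 g(6,4)=5
t=7: g(7,-7)=1 g(7,-5)=7 g(7,-3)=21 g(7,-1)=35 g(7,1)=35 g(7,3)=20
t=8: g(8,-8)=1 g(8,-6)=8 g(8,-4)=28 g(8,-2)=56 g(8,0)=70 g(8,2)=55 g(8,4)=20
t=9: g(9,-9)=1 g(9,-7)=9 g(9,-5)=36 g(9,-3)=84 g(9,-1)=126 g(9,1)=125 g(9,3)=75
t=10: g(10,-10)=1 g(10,-8)=10 g(10,-6)=45 g(10,-4)=120 g(10,-2)=210 g(10,0)=251 g(10,2)=200 g(10,4)=75
Paths never hitting 5: Σ_s g(10,s) = 912
Paths hitting 5: 2^10 - 912 = 112
P = 112/1024 = 7/64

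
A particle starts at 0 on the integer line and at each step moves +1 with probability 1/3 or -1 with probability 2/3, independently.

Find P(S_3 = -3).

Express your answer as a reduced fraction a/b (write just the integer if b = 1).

To reach position -3 after 3 steps: need 0 steps of +1 and 3 steps of -1.
Number of such sequences: C(3,0) = 1
Each has probability (1/3)^0 · (2/3)^3 = 8/27
P = 1 · 8/27 = 8/27

Answer: 8/27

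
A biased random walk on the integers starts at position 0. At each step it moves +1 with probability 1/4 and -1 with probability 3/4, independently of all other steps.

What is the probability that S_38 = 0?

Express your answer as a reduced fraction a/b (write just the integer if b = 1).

Answer: 5135054769461249325/9444732965739290427392

Derivation:
To be at 0 after 38 steps: need exactly 19 steps of +1 and 19 of -1.
Number of such sequences: C(38,19) = 35345263800
Each has probability (1/4)^19 · (3/4)^19 = 1162261467/75557863725914323419136
P = 35345263800 · 1162261467/75557863725914323419136 = 5135054769461249325/9444732965739290427392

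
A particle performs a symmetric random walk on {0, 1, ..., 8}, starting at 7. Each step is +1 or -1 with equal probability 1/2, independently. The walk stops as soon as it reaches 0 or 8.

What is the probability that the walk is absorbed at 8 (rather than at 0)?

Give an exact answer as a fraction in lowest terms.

Answer: 7/8

Derivation:
Symmetric walk (p = 1/2): the harmonic-function argument gives P(hit 8 before 0 | start at 7) = a/N.
P = 7/8 = 7/8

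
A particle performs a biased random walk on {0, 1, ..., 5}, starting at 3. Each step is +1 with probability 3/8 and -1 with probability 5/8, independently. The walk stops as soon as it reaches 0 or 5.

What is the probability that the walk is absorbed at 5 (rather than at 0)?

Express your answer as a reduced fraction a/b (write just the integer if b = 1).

Answer: 441/1441

Derivation:
Biased walk: p = 3/8, q = 5/8, r = q/p = 5/3
Gambler's ruin: P(hit 5 before 0 | start at 3) = (1 - r^a)/(1 - r^N)
r^3 = 125/27; r^5 = 3125/243
P = (1 - 125/27) / (1 - 3125/243) = -98/27 / -2882/243 = 441/1441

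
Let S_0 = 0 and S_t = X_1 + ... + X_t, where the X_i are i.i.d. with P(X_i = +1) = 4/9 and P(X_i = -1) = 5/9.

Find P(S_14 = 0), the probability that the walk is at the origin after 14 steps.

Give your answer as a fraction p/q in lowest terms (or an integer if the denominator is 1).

Answer: 1464320000000/7625597484987

Derivation:
To be at 0 after 14 steps: need exactly 7 steps of +1 and 7 of -1.
Number of such sequences: C(14,7) = 3432
Each has probability (4/9)^7 · (5/9)^7 = 1280000000/22876792454961
P = 3432 · 1280000000/22876792454961 = 1464320000000/7625597484987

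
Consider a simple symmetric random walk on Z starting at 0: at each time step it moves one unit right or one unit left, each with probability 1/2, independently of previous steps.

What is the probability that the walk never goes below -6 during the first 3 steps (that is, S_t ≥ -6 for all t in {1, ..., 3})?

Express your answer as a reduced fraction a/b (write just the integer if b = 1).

Let f(t,s) = #length-t paths at position s with S_1..S_t all ≥ -6.
f(t,s) = f(t-1,s-1) + f(t-1,s+1) for s ≥ -6; f(t,s) = 0 for s < -6.
t=0: f(0,0)=1
t=1: f(1,-1)=1 f(1,1)=1
t=2: f(2,-2)=1 f(2,0)=2 f(2,2)=1
t=3: f(3,-3)=1 f(3,-1)=3 f(3,1)=3 f(3,3)=1
Σ_s f(3,s) = 8
P = 8/8 = 1

Answer: 1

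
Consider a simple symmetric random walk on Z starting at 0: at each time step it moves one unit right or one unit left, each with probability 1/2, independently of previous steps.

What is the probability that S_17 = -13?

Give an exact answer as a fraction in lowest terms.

To reach position -13 after 17 steps: need 2 steps of +1 and 15 of -1.
Favorable paths: C(17,2) = 136
Total paths: 2^17 = 131072
P = 136/131072 = 17/16384

Answer: 17/16384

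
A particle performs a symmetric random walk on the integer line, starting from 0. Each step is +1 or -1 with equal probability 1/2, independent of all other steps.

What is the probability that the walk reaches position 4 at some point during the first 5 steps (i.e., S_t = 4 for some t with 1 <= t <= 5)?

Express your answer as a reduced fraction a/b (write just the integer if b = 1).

Count via complement. Let g(t,s) = #length-t paths at position s with S_1..S_t all ≠ 4.
g(t,s) = g(t-1,s-1) + g(t-1,s+1) for s ≠ 4; g(t,4) = 0.
t=0: g(0,0)=1
t=1: g(1,-1)=1 g(1,1)=1
t=2: g(2,-2)=1 g(2,0)=2 g(2,2)=1
t=3: g(3,-3)=1 g(3,-1)=3 g(3,1)=3 g(3,3)=1
t=4: g(4,-4)=1 g(4,-2)=4 g(4,0)=6 g(4,2)=4
t=5: g(5,-5)=1 g(5,-3)=5 g(5,-1)=10 g(5,1)=10 g(5,3)=4
Paths never hitting 4: Σ_s g(5,s) = 30
Paths hitting 4: 2^5 - 30 = 2
P = 2/32 = 1/16

Answer: 1/16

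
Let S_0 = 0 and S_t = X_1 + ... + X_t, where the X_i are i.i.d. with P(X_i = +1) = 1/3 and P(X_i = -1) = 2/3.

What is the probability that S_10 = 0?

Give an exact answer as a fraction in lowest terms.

To be at 0 after 10 steps: need exactly 5 steps of +1 and 5 of -1.
Number of such sequences: C(10,5) = 252
Each has probability (1/3)^5 · (2/3)^5 = 32/59049
P = 252 · 32/59049 = 896/6561

Answer: 896/6561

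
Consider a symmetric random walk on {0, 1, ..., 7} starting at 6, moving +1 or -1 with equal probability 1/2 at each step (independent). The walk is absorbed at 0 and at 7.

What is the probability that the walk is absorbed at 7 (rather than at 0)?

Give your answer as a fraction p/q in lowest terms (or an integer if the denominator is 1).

Symmetric walk (p = 1/2): the harmonic-function argument gives P(hit 7 before 0 | start at 6) = a/N.
P = 6/7 = 6/7

Answer: 6/7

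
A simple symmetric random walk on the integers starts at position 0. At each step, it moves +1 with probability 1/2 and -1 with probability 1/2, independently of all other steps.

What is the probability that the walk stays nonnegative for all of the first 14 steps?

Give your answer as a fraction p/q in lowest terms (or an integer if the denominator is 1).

Answer: 429/2048

Derivation:
Let f(t,s) = #length-t paths at position s with S_1..S_t all ≥ 0.
f(t,s) = f(t-1,s-1) + f(t-1,s+1) for s ≥ 0; f(t,s) = 0 for s < 0.
t=0: f(0,0)=1
t=1: f(1,1)=1
t=2: f(2,0)=1 f(2,2)=1
t=3: f(3,1)=2 f(3,3)=1
t=4: f(4,0)=2 f(4,2)=3 f(4,4)=1
t=5: f(5,1)=5 f(5,3)=4 f(5,5)=1
t=6: f(6,0)=5 f(6,2)=9 f(6,4)=5 f(6,6)=1
t=7: f(7,1)=14 f(7,3)=14 f(7,5)=6 f(7,7)=1
t=8: f(8,0)=14 f(8,2)=28 f(8,4)=20 f(8,6)=7 f(8,8)=1
t=9: f(9,1)=42 f(9,3)=48 f(9,5)=27 f(9,7)=8 f(9,9)=1
t=10: f(10,0)=42 f(10,2)=90 f(10,4)=75 f(10,6)=35 f(10,8)=9 f(10,10)=1
t=11: f(11,1)=132 f(11,3)=165 f(11,5)=110 f(11,7)=44 f(11,9)=10 f(11,11)=1
t=12: f(12,0)=132 f(12,2)=297 f(12,4)=275 f(12,6)=154 f(12,8)=54 f(12,10)=11 f(12,12)=1
t=13: f(13,1)=429 f(13,3)=572 f(13,5)=429 f(13,7)=208 f(13,9)=65 f(13,11)=12 f(13,13)=1
t=14: f(14,0)=429 f(14,2)=1001 f(14,4)=1001 f(14,6)=637 f(14,8)=273 f(14,10)=77 f(14,12)=13 f(14,14)=1
Σ_s f(14,s) = 3432
P = 3432/16384 = 429/2048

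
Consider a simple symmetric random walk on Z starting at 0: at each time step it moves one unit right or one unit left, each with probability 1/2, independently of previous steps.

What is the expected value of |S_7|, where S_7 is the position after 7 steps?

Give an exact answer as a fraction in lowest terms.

S_7 takes values m ≡ 1 (mod 2) with |m| ≤ 7; P(S_7=m) = C(7,(7+m)/2)/2^7.
Total paths: 2^7 = 128
Distribution: P(S=-7)=1/128, P(S=-5)=7/128, P(S=-3)=21/128, P(S=-1)=35/128, P(S=1)=35/128, P(S=3)=21/128, P(S=5)=7/128, P(S=7)=1/128
E[|S_7|] = Σ_m |m|·P(S_7=m) = 280/128 = 35/16

Answer: 35/16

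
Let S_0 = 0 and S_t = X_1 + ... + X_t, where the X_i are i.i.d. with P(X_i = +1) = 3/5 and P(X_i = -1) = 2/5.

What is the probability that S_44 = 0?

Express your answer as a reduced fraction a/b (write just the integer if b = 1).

To be at 0 after 44 steps: need exactly 22 steps of +1 and 22 of -1.
Number of such sequences: C(44,22) = 2104098963720
Each has probability (3/5)^22 · (2/5)^22 = 131621703842267136/5684341886080801486968994140625
P = 2104098963720 · 131621703842267136/5684341886080801486968994140625 = 55389018131515004638602461184/1136868377216160297393798828125

Answer: 55389018131515004638602461184/1136868377216160297393798828125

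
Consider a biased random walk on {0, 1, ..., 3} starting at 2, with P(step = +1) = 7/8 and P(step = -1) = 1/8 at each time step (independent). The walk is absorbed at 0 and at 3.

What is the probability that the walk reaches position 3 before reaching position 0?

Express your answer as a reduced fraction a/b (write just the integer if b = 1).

Biased walk: p = 7/8, q = 1/8, r = q/p = 1/7
Gambler's ruin: P(hit 3 before 0 | start at 2) = (1 - r^a)/(1 - r^N)
r^2 = 1/49; r^3 = 1/343
P = (1 - 1/49) / (1 - 1/343) = 48/49 / 342/343 = 56/57

Answer: 56/57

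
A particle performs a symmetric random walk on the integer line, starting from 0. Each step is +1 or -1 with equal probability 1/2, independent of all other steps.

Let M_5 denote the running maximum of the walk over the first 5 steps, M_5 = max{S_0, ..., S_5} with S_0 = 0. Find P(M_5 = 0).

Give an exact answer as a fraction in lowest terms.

Let M_5 = max(S_0,...,S_5). Use the reflection principle: for j ≥ 1, #{paths with M_5 ≥ j} = #{S_5 ≥ j} + #{S_5 ≥ j+1}.
P(M_5 ≥ 0) = 1 since S_0 = 0, so #{M_5 ≥ 0} = 32.
#{M_5 ≥ 1} = #{S_5 ≥ 1} + #{S_5 ≥ 2} = 16 + 6 = 22.
#{M_5 = 0} = 32 - 22 = 10.
P(M_5 = 0) = 10/32 = 5/16

Answer: 5/16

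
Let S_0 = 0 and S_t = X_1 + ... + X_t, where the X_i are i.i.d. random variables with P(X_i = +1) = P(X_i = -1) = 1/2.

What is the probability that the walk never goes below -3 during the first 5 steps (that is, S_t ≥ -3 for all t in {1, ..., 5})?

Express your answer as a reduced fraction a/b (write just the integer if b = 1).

Answer: 15/16

Derivation:
Let f(t,s) = #length-t paths at position s with S_1..S_t all ≥ -3.
f(t,s) = f(t-1,s-1) + f(t-1,s+1) for s ≥ -3; f(t,s) = 0 for s < -3.
t=0: f(0,0)=1
t=1: f(1,-1)=1 f(1,1)=1
t=2: f(2,-2)=1 f(2,0)=2 f(2,2)=1
t=3: f(3,-3)=1 f(3,-1)=3 f(3,1)=3 f(3,3)=1
t=4: f(4,-2)=4 f(4,0)=6 f(4,2)=4 f(4,4)=1
t=5: f(5,-3)=4 f(5,-1)=10 f(5,1)=10 f(5,3)=5 f(5,5)=1
Σ_s f(5,s) = 30
P = 30/32 = 15/16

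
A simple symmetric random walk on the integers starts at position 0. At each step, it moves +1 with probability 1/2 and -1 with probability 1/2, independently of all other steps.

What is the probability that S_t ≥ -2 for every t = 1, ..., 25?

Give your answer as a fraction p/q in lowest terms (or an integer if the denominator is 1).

Let f(t,s) = #length-t paths at position s with S_1..S_t all ≥ -2.
f(t,s) = f(t-1,s-1) + f(t-1,s+1) for s ≥ -2; f(t,s) = 0 for s < -2.
t=0: f(0,0)=1
t=1: f(1,-1)=1 f(1,1)=1
t=2: f(2,-2)=1 f(2,0)=2 f(2,2)=1
t=3: f(3,-1)=3 f(3,1)=3 f(3,3)=1
t=4: f(4,-2)=3 f(4,0)=6 f(4,2)=4 f(4,4)=1
t=5: f(5,-1)=9 f(5,1)=10 f(5,3)=5 f(5,5)=1
t=6: f(6,-2)=9 f(6,0)=19 f(6,2)=15 f(6,4)=6 f(6,6)=1
t=7: f(7,-1)=28 f(7,1)=34 f(7,3)=21 f(7,5)=7 f(7,7)=1
t=8: f(8,-2)=28 f(8,0)=62 f(8,2)=55 f(8,4)=28 f(8,6)=8 f(8,8)=1
t=9: f(9,-1)=90 f(9,1)=117 f(9,3)=83 f(9,5)=36 f(9,7)=9 f(9,9)=1
t=10: f(10,-2)=90 f(10,0)=207 f(10,2)=200 f(10,4)=119 f(10,6)=45 f(10,8)=10 f(10,10)=1
t=11: f(11,-1)=297 f(11,1)=407 f(11,3)=319 f(11,5)=164 f(11,7)=55 f(11,9)=11 f(11,11)=1
t=12: f(12,-2)=297 f(12,0)=704 f(12,2)=726 f(12,4)=483 f(12,6)=219 f(12,8)=66 f(12,10)=12 f(12,12)=1
t=13: f(13,-1)=1001 f(13,1)=1430 f(13,3)=1209 f(13,5)=702 f(13,7)=285 f(13,9)=78 f(13,11)=13 f(13,13)=1
t=14: f(14,-2)=1001 f(14,0)=2431 f(14,2)=2639 f(14,4)=1911 f(14,6)=987 f(14,8)=363 f(14,10)=91 f(14,12)=14 f(14,14)=1
t=15: f(15,-1)=3432 f(15,1)=5070 f(15,3)=4550 f(15,5)=2898 f(15,7)=1350 f(15,9)=454 f(15,11)=105 f(15,13)=15 f(15,15)=1
t=16: f(16,-2)=3432 f(16,0)=8502 f(16,2)=9620 f(16,4)=7448 f(16,6)=4248 f(16,8)=1804 f(16,10)=559 f(16,12)=120 f(16,14)=16 f(16,16)=1
t=17: f(17,-1)=11934 f(17,1)=18122 f(17,3)=17068 f(17,5)=11696 f(17,7)=6052 f(17,9)=2363 f(17,11)=679 f(17,13)=136 f(17,15)=17 f(17,17)=1
t=18: f(18,-2)=11934 f(18,0)=30056 f(18,2)=35190 f(18,4)=28764 f(18,6)=17748 f(18,8)=8415 f(18,10)=3042 f(18,12)=815 f(18,14)=153 f(18,16)=18 f(18,18)=1
t=19: f(19,-1)=41990 f(19,1)=65246 f(19,3)=63954 f(19,5)=46512 f(19,7)=26163 f(19,9)=11457 f(19,11)=3857 f(19,13)=968 f(19,15)=171 f(19,17)=19 f(19,19)=1
t=20: f(20,-2)=41990 f(20,0)=107236 f(20,2)=129200 f(20,4)=110466 f(20,6)=72675 f(20,8)=37620 f(20,10)=15314 f(20,12)=4825 f(20,14)=1139 f(20,16)=190 f(20,18)=20 f(20,20)=1
t=21: f(21,-1)=149226 f(21,1)=236436 f(21,3)=239666 f(21,5)=183141 f(21,7)=110295 f(21,9)=52934 f(21,11)=20139 f(21,13)=5964 f(21,15)=1329 f(21,17)=210 f(21,19)=21 f(21,21)=1
t=22: f(22,-2)=149226 f(22,0)=385662 f(22,2)=476102 f(22,4)=422807 f(22,6)=293436 f(22,8)=163229 f(22,10)=73073 f(22,12)=26103 f(22,14)=7293 f(22,16)=1539 f(22,18)=231 f(22,20)=22 f(22,22)=1
t=23: f(23,-1)=534888 f(23,1)=861764 f(23,3)=898909 f(23,5)=716243 f(23,7)=456665 f(23,9)=236302 f(23,11)=99176 f(23,13)=33396 f(23,15)=8832 f(23,17)=1770 f(23,19)=253 f(23,21)=23 f(23,23)=1
t=24: f(24,-2)=534888 f(24,0)=1396652 f(24,2)=1760673 f(24,4)=1615152 f(24,6)=1172908 f(24,8)=692967 f(24,10)=335478 f(24,12)=132572 f(24,14)=42228 f(24,16)=10602 f(24,18)=2023 f(24,20)=276 f(24,22)=24 f(24,24)=1
t=25: f(25,-1)=1931540 f(25,1)=3157325 f(25,3)=3375825 f(25,5)=2788060 f(25,7)=1865875 f(25,9)=1028445 f(25,11)=468050 f(25,13)=174800 f(25,15)=52830 f(25,17)=12625 f(25,19)=2299 f(25,21)=300 f(25,23)=25 f(25,25)=1
Σ_s f(25,s) = 14858000
P = 14858000/33554432 = 928625/2097152

Answer: 928625/2097152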